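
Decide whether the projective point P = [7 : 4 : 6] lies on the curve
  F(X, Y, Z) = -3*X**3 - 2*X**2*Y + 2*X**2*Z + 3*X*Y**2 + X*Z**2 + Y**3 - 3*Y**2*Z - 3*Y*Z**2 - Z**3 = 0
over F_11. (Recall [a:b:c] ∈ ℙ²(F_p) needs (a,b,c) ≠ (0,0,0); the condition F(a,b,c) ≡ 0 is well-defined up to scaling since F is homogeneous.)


F(7,4,6) ≡ 5 (mod 11); P is NOT on the curve.

Evaluate F(7, 4, 6) term-by-term (mod 11).
  -3*X**3 ↦ -3·343·1·1 = -1029
  -2*X**2*Y ↦ -2·49·4·1 = -392
  2*X**2*Z ↦ 2·49·1·6 = 588
  3*X*Y**2 ↦ 3·7·16·1 = 336
  X*Z**2 ↦ 1·7·1·36 = 252
  Y**3 ↦ 1·1·64·1 = 64
  -3*Y**2*Z ↦ -3·1·16·6 = -288
  -3*Y*Z**2 ↦ -3·1·4·36 = -432
  -Z**3 ↦ -1·1·1·216 = -216
Sum: F(7, 4, 6) = (-1029) + (-392) + (588) + (336) + (252) + (64) + (-288) + (-432) + (-216) = -1117.
Reducing mod 11: -1117 ≡ 5 (mod 11).
Since F(a, b, c) ≡ 5 ≠ 0 (mod 11), P does NOT lie on the curve.


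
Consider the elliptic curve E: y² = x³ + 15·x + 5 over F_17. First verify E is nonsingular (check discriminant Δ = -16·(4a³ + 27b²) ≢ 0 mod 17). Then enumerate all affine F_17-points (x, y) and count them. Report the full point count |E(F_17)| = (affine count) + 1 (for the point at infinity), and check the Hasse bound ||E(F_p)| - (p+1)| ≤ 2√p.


Affine points = {(1, 2), (1, 15), (2, 3), (2, 14), (3, 3), (3, 14), (5, 1), (5, 16), (8, 5), (8, 12), (9, 6), (9, 11), (10, 4), (10, 13), (12, 3), (12, 14), (13, 0), (14, 1), (14, 16), (15, 1), (15, 16)}; affine count = 21; |E(F_17)| = 22.

Discriminant check: Δ ∝ 4a³ + 27b² = 4·15³ + 27·5² = 4·3375 + 27·25 ≡ 14 (mod 17). Nonzero ⇒ E is nonsingular.
For each x ∈ F_17, compute rhs = x³ + 15·x + 5 mod 17, then count y ∈ F_17 with y² ≡ rhs.
  x = 0: rhs = 5, matching y values: none (0 points).
  x = 1: rhs = 4, matching y values: 2, 15 (2 points).
  x = 2: rhs = 9, matching y values: 3, 14 (2 points).
  x = 3: rhs = 9, matching y values: 3, 14 (2 points).
  x = 4: rhs = 10, matching y values: none (0 points).
  x = 5: rhs = 1, matching y values: 1, 16 (2 points).
  x = 6: rhs = 5, matching y values: none (0 points).
  x = 7: rhs = 11, matching y values: none (0 points).
  x = 8: rhs = 8, matching y values: 5, 12 (2 points).
  x = 9: rhs = 2, matching y values: 6, 11 (2 points).
  x = 10: rhs = 16, matching y values: 4, 13 (2 points).
  x = 11: rhs = 5, matching y values: none (0 points).
  x = 12: rhs = 9, matching y values: 3, 14 (2 points).
  x = 13: rhs = 0, matching y values: 0 (1 points).
  x = 14: rhs = 1, matching y values: 1, 16 (2 points).
  x = 15: rhs = 1, matching y values: 1, 16 (2 points).
  x = 16: rhs = 6, matching y values: none (0 points).
Total affine count: 21.
Full point count |E(F_17)| = 21 + 1 = 22.
Hasse bound: |22 − (17+1)| = |4| = 4 ≤ 2√17 ≈ 8.2462 ✓.


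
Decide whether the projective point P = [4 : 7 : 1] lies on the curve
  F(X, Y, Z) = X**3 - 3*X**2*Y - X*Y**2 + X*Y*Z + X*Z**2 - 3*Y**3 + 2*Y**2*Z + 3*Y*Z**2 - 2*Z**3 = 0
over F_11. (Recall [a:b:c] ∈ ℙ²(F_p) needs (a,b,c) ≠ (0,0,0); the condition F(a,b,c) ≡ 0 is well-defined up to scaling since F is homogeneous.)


F(4,7,1) ≡ 5 (mod 11); P is NOT on the curve.

Evaluate F(4, 7, 1) term-by-term (mod 11).
  X**3 ↦ 1·64·1·1 = 64
  -3*X**2*Y ↦ -3·16·7·1 = -336
  -X*Y**2 ↦ -1·4·49·1 = -196
  X*Y*Z ↦ 1·4·7·1 = 28
  X*Z**2 ↦ 1·4·1·1 = 4
  -3*Y**3 ↦ -3·1·343·1 = -1029
  2*Y**2*Z ↦ 2·1·49·1 = 98
  3*Y*Z**2 ↦ 3·1·7·1 = 21
  -2*Z**3 ↦ -2·1·1·1 = -2
Sum: F(4, 7, 1) = (64) + (-336) + (-196) + (28) + (4) + (-1029) + (98) + (21) + (-2) = -1348.
Reducing mod 11: -1348 ≡ 5 (mod 11).
Since F(a, b, c) ≡ 5 ≠ 0 (mod 11), P does NOT lie on the curve.


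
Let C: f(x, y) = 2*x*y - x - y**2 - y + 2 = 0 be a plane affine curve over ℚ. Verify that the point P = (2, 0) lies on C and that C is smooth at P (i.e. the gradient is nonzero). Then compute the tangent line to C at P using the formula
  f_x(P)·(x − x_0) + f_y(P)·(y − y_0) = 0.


Tangent line at P: -x + 3*y + 2 = 0.

Step 1: f(2, 0) = 0, so P lies on C.
Step 2: partial derivatives
  f_x(x, y) = 2*y - 1, f_y(x, y) = 2*x - 2*y - 1.
  f_x(P) = -1, f_y(P) = 3 (gradient nonzero, so P is smooth).
Step 3: tangent line at P: -1·(x − 2) + 3·(y − 0) = 0.
Expanding: -x + 3*y + 2 = 0.


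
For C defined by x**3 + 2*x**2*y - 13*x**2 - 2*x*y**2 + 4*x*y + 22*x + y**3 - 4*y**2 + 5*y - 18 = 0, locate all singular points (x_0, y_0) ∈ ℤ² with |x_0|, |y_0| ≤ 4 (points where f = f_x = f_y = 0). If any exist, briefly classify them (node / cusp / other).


Singular points: {(2, 3)}; classification: node.

Compute partial derivatives:
  f_x = 3*x**2 + 4*x*y - 26*x - 2*y**2 + 4*y + 22.
  f_y = 2*x**2 - 4*x*y + 4*x + 3*y**2 - 8*y + 5.
Scan x_0 ∈ {−4, ..., 4}. For each x_0, f_y(x_0, y) is a polynomial in y; find its integer roots y ∈ {−4, ..., 4}, then test f_x and f at those candidates.
  x = -4: f_y(-4, y) = 3*y**2 + 8*y + 21; no integer root y with |y| ≤ 4.
  x = -3: f_y(-3, y) = 3*y**2 + 4*y + 11; no integer root y with |y| ≤ 4.
  x = -2: f_y(-2, y) = 3*y**2 + 5; no integer root y with |y| ≤ 4.
  x = -1: f_y(-1, y) = 3*y**2 - 4*y + 3; no integer root y with |y| ≤ 4.
  x = 0: f_y(0, y) = 3*y**2 - 8*y + 5; vanishes at y ∈ {1}. (0, 1): f_x = 24 ≠ 0.
  x = 1: f_y(1, y) = 3*y**2 - 12*y + 11; no integer root y with |y| ≤ 4.
  x = 2: f_y(2, y) = 3*y**2 - 16*y + 21; vanishes at y ∈ {3}. (2, 3): f_x = 0, f = 0 — SINGULAR.
  x = 3: f_y(3, y) = 3*y**2 - 20*y + 35; no integer root y with |y| ≤ 4.
  x = 4: f_y(4, y) = 3*y**2 - 24*y + 53; no integer root y with |y| ≤ 4.
Only singular point on the grid: (2, 3).
Classify: substitute x = 2 + u, y = 3 + v and expand: f = u**3 + 2*u**2*v - u**2 - 2*u*v**2 + v**3 + v**2.
No constant or linear terms (consistent with a singular point). Quadratic part: -u**2 + v**2. Cubic part: u**3 + 2*u**2*v - 2*u*v**2 + v**3.
The quadratic part v**2 - u**2 = (v − u)(v + u) splits into two distinct linear factors, so there are two distinct tangent lines y − 3 = ±(x − 2) — this is a node (ordinary double point).
Classification: node.


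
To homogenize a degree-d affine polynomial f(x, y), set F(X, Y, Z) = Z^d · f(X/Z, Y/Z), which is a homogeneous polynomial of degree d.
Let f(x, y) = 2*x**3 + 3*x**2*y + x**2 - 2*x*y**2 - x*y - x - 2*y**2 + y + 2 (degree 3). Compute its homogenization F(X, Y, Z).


F(X, Y, Z) = 2*X**3 + 3*X**2*Y + X**2*Z - 2*X*Y**2 - X*Y*Z - X*Z**2 - 2*Y**2*Z + Y*Z**2 + 2*Z**3

deg(f) = 3.
Substitute x = X/Z, y = Y/Z into f, then multiply by Z^3.
  monomial 2·x^3·y^0 ↦ 2·X^3·Y^0·Z^0.
  monomial 3·x^2·y^1 ↦ 3·X^2·Y^1·Z^0.
  monomial 1·x^2·y^0 ↦ 1·X^2·Y^0·Z^1.
  monomial -2·x^1·y^2 ↦ -2·X^1·Y^2·Z^0.
  monomial -1·x^1·y^1 ↦ -1·X^1·Y^1·Z^1.
  monomial -1·x^1·y^0 ↦ -1·X^1·Y^0·Z^2.
  monomial -2·x^0·y^2 ↦ -2·X^0·Y^2·Z^1.
  monomial 1·x^0·y^1 ↦ 1·X^0·Y^1·Z^2.
  monomial 2·x^0·y^0 ↦ 2·X^0·Y^0·Z^3.
Collecting: F(X, Y, Z) = 2*X**3 + 3*X**2*Y + X**2*Z - 2*X*Y**2 - X*Y*Z - X*Z**2 - 2*Y**2*Z + Y*Z**2 + 2*Z**3.


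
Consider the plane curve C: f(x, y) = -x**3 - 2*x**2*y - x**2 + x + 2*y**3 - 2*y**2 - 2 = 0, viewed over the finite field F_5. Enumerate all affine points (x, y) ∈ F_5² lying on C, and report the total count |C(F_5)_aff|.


Affine F_5-points: {(1, 1), (1, 4), (2, 1), (2, 2), (2, 3), (3, 0), (4, 1), (4, 4)}; count = 8.

For each of the 25 pairs (x, y) ∈ F_5², evaluate f(x, y) mod 5. Record the zeros.
  x = 0: [0↦3, 1↦3, 2↦1, 3↦4, 4↦4]  zeros at y ∈ ∅
  x = 1: [0↦2, 1↦0, 2↦1, 3↦2, 4↦0]  zeros at y ∈ {1, 4}
  x = 2: [0↦3, 1↦0, 2↦0, 3↦0, 4↦2]  zeros at y ∈ {1, 2, 3}
  x = 3: [0↦0, 1↦2, 2↦2, 3↦2, 4↦4]  zeros at y ∈ {0}
  x = 4: [0↦2, 1↦0, 2↦1, 3↦2, 4↦0]  zeros at y ∈ {1, 4}
Collecting zeros: affine points = {(1, 1), (1, 4), (2, 1), (2, 2), (2, 3), (3, 0), (4, 1), (4, 4)}.
Total count |C(F_5)_aff| = 8.


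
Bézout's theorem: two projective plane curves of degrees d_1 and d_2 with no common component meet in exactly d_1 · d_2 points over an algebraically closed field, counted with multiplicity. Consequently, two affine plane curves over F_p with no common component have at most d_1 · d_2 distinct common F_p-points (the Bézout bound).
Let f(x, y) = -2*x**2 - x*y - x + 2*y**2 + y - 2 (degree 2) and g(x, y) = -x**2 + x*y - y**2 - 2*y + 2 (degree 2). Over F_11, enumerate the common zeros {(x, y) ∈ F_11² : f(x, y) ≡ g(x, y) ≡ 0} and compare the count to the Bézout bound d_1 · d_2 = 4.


Common zeros: ∅; count = 0; Bézout bound = 4.

deg(f) = 2, deg(g) = 2, so Bézout bound = 4.
Scan x ∈ F_11. For each x, list the y ∈ F_11 with f(x, y) ≡ 0 and those with g(x, y) ≡ 0 (mod 11); the common zeros in that column are the intersection.
  x = 0: f ≡ 0 at y ∈ ∅; g ≡ 0 at y ∈ {4, 5}; common: ∅.
  x = 1: f ≡ 0 at y ∈ ∅; g ≡ 0 at y ∈ {3, 7}; common: ∅.
  x = 2: f ≡ 0 at y ∈ {1, 5}; g ≡ 0 at y ∈ {3, 8}; common: ∅.
  x = 3: f ≡ 0 at y ∈ {3, 9}; g ≡ 0 at y ∈ ∅; common: ∅.
  x = 4: f ≡ 0 at y ∈ {8, 10}; g ≡ 0 at y ∈ {4, 9}; common: ∅.
  x = 5: f ≡ 0 at y ∈ ∅; g ≡ 0 at y ∈ {5, 9}; common: ∅.
  x = 6: f ≡ 0 at y ∈ {3, 5}; g ≡ 0 at y ∈ {7, 8}; common: ∅.
  x = 7: f ≡ 0 at y ∈ {4, 10}; g ≡ 0 at y ∈ ∅; common: ∅.
  x = 8: f ≡ 0 at y ∈ {1, 8}; g ≡ 0 at y ∈ ∅; common: ∅.
  x = 9: f ≡ 0 at y ∈ ∅; g ≡ 0 at y ∈ ∅; common: ∅.
  x = 10: f ≡ 0 at y ∈ ∅; g ≡ 0 at y ∈ ∅; common: ∅.
Collecting: common zeros = ∅, so the count is 0.
Comparison with the Bézout bound: 0 ≤ 4 = deg(f)·deg(g), as expected for curves with no common component (the affine F_11-count falls short of the bound because intersections may lie at infinity, over extension fields, or carry multiplicity).


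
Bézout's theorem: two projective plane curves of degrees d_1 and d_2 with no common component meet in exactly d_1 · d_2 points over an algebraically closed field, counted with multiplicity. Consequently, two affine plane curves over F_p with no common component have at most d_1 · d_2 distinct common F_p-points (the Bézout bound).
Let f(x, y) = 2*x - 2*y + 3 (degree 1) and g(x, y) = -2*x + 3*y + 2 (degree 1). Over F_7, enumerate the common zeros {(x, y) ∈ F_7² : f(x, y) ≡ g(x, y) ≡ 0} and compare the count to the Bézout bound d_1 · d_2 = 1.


Common zeros: {(4, 2)}; count = 1; Bézout bound = 1.

deg(f) = 1, deg(g) = 1, so Bézout bound = 1.
Scan x ∈ F_7. For each x, list the y ∈ F_7 with f(x, y) ≡ 0 and those with g(x, y) ≡ 0 (mod 7); the common zeros in that column are the intersection.
  x = 0: f ≡ 0 at y ∈ {5}; g ≡ 0 at y ∈ {4}; common: ∅.
  x = 1: f ≡ 0 at y ∈ {6}; g ≡ 0 at y ∈ {0}; common: ∅.
  x = 2: f ≡ 0 at y ∈ {0}; g ≡ 0 at y ∈ {3}; common: ∅.
  x = 3: f ≡ 0 at y ∈ {1}; g ≡ 0 at y ∈ {6}; common: ∅.
  x = 4: f ≡ 0 at y ∈ {2}; g ≡ 0 at y ∈ {2}; common: {2}.
  x = 5: f ≡ 0 at y ∈ {3}; g ≡ 0 at y ∈ {5}; common: ∅.
  x = 6: f ≡ 0 at y ∈ {4}; g ≡ 0 at y ∈ {1}; common: ∅.
Collecting: common zeros = {(4, 2)}, so the count is 1.
Comparison with the Bézout bound: 1 ≤ 1 = deg(f)·deg(g), as expected for curves with no common component (the bound is attained).


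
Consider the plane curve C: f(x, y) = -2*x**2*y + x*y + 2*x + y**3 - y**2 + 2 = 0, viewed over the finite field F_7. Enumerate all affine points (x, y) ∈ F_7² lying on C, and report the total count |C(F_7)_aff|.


Affine F_7-points: {(0, 6), (2, 1), (3, 1), (3, 6), (4, 2), (4, 3), (5, 3), (6, 0)}; count = 8.

For each of the 49 pairs (x, y) ∈ F_7², evaluate f(x, y) mod 7. Record the zeros.
  x = 0: [0↦2, 1↦2, 2↦6, 3↦6, 4↦1, 5↦4, 6↦0]  zeros at y ∈ {6}
  x = 1: [0↦4, 1↦3, 2↦6, 3↦5, 4↦6, 5↦1, 6↦3]  zeros at y ∈ ∅
  x = 2: [0↦6, 1↦0, 2↦5, 3↦6, 4↦2, 5↦6, 6↦3]  zeros at y ∈ {1}
  x = 3: [0↦1, 1↦0, 2↦3, 3↦2, 4↦3, 5↦5, 6↦0]  zeros at y ∈ {1, 6}
  x = 4: [0↦3, 1↦3, 2↦0, 3↦0, 4↦2, 5↦5, 6↦1]  zeros at y ∈ {2, 3}
  x = 5: [0↦5, 1↦2, 2↦3, 3↦0, 4↦6, 5↦6, 6↦6]  zeros at y ∈ {3}
  x = 6: [0↦0, 1↦4, 2↦5, 3↦2, 4↦1, 5↦1, 6↦1]  zeros at y ∈ {0}
Collecting zeros: affine points = {(0, 6), (2, 1), (3, 1), (3, 6), (4, 2), (4, 3), (5, 3), (6, 0)}.
Total count |C(F_7)_aff| = 8.


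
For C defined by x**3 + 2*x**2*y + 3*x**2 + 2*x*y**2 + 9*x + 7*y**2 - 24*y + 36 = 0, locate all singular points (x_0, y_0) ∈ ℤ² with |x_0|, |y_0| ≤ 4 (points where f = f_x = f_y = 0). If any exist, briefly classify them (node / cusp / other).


Singular points: {(-3, 3)}; classification: cusp.

Compute partial derivatives:
  f_x = 3*x**2 + 4*x*y + 6*x + 2*y**2 + 9.
  f_y = 2*x**2 + 4*x*y + 14*y - 24.
Scan x_0 ∈ {−4, ..., 4}. For each x_0, f_y(x_0, y) is a polynomial in y; find its integer roots y ∈ {−4, ..., 4}, then test f_x and f at those candidates.
  x = -4: f_y(-4, y) = 8 - 2*y; vanishes at y ∈ {4}. (-4, 4): f_x = 1 ≠ 0.
  x = -3: f_y(-3, y) = 2*y - 6; vanishes at y ∈ {3}. (-3, 3): f_x = 0, f = 0 — SINGULAR.
  x = -2: f_y(-2, y) = 6*y - 16; no integer root y with |y| ≤ 4.
  x = -1: f_y(-1, y) = 10*y - 22; no integer root y with |y| ≤ 4.
  x = 0: f_y(0, y) = 14*y - 24; no integer root y with |y| ≤ 4.
  x = 1: f_y(1, y) = 18*y - 22; no integer root y with |y| ≤ 4.
  x = 2: f_y(2, y) = 22*y - 16; no integer root y with |y| ≤ 4.
  x = 3: f_y(3, y) = 26*y - 6; no integer root y with |y| ≤ 4.
  x = 4: f_y(4, y) = 30*y + 8; no integer root y with |y| ≤ 4.
Only singular point on the grid: (-3, 3).
Classify: substitute x = -3 + u, y = 3 + v and expand: f = u**3 + 2*u**2*v + 2*u*v**2 + v**2.
No constant or linear terms (consistent with a singular point). Quadratic part: v**2. Cubic part: u**3 + 2*u**2*v + 2*u*v**2.
The quadratic part v**2 is a perfect square, so there is a single (double) tangent line v = 0, i.e. y = 3. Restricting the cubic part to that line (v = 0) leaves u**3 ≠ 0, so f is not divisible by v and the branch is v² ≈ -u**3 to lowest order — this is a cusp.
Classification: cusp.


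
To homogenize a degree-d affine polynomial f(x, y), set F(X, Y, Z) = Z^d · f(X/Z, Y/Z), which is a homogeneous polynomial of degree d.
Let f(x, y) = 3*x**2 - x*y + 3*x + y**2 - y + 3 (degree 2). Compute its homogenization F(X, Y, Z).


F(X, Y, Z) = 3*X**2 - X*Y + 3*X*Z + Y**2 - Y*Z + 3*Z**2

deg(f) = 2.
Substitute x = X/Z, y = Y/Z into f, then multiply by Z^2.
  monomial 3·x^2·y^0 ↦ 3·X^2·Y^0·Z^0.
  monomial -1·x^1·y^1 ↦ -1·X^1·Y^1·Z^0.
  monomial 3·x^1·y^0 ↦ 3·X^1·Y^0·Z^1.
  monomial 1·x^0·y^2 ↦ 1·X^0·Y^2·Z^0.
  monomial -1·x^0·y^1 ↦ -1·X^0·Y^1·Z^1.
  monomial 3·x^0·y^0 ↦ 3·X^0·Y^0·Z^2.
Collecting: F(X, Y, Z) = 3*X**2 - X*Y + 3*X*Z + Y**2 - Y*Z + 3*Z**2.


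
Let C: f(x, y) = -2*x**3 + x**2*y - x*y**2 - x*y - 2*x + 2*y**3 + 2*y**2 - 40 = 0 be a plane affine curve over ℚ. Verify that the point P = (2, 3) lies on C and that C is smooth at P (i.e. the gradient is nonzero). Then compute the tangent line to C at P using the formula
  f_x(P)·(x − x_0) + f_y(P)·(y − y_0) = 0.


Tangent line at P: -26*x + 56*y - 116 = 0.

Step 1: f(2, 3) = 0, so P lies on C.
Step 2: partial derivatives
  f_x(x, y) = -6*x**2 + 2*x*y - y**2 - y - 2, f_y(x, y) = x**2 - 2*x*y - x + 6*y**2 + 4*y.
  f_x(P) = -26, f_y(P) = 56 (gradient nonzero, so P is smooth).
Step 3: tangent line at P: -26·(x − 2) + 56·(y − 3) = 0.
Expanding: -26*x + 56*y - 116 = 0.


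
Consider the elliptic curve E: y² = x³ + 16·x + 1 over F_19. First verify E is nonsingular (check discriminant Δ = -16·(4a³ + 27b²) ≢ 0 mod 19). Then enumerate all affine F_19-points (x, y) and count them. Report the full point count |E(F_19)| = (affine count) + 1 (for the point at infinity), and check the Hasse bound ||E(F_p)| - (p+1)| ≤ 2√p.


Affine points = {(0, 1), (0, 18), (3, 0), (5, 4), (5, 15), (6, 3), (6, 16), (7, 0), (9, 0), (11, 8), (11, 11), (14, 9), (14, 10), (15, 5), (15, 14)}; affine count = 15; |E(F_19)| = 16.

Discriminant check: Δ ∝ 4a³ + 27b² = 4·16³ + 27·1² = 4·4096 + 27·1 ≡ 14 (mod 19). Nonzero ⇒ E is nonsingular.
For each x ∈ F_19, compute rhs = x³ + 16·x + 1 mod 19, then count y ∈ F_19 with y² ≡ rhs.
  x = 0: rhs = 1, matching y values: 1, 18 (2 points).
  x = 1: rhs = 18, matching y values: none (0 points).
  x = 2: rhs = 3, matching y values: none (0 points).
  x = 3: rhs = 0, matching y values: 0 (1 points).
  x = 4: rhs = 15, matching y values: none (0 points).
  x = 5: rhs = 16, matching y values: 4, 15 (2 points).
  x = 6: rhs = 9, matching y values: 3, 16 (2 points).
  x = 7: rhs = 0, matching y values: 0 (1 points).
  x = 8: rhs = 14, matching y values: none (0 points).
  x = 9: rhs = 0, matching y values: 0 (1 points).
  x = 10: rhs = 2, matching y values: none (0 points).
  x = 11: rhs = 7, matching y values: 8, 11 (2 points).
  x = 12: rhs = 2, matching y values: none (0 points).
  x = 13: rhs = 12, matching y values: none (0 points).
  x = 14: rhs = 5, matching y values: 9, 10 (2 points).
  x = 15: rhs = 6, matching y values: 5, 14 (2 points).
  x = 16: rhs = 2, matching y values: none (0 points).
  x = 17: rhs = 18, matching y values: none (0 points).
  x = 18: rhs = 3, matching y values: none (0 points).
Total affine count: 15.
Full point count |E(F_19)| = 15 + 1 = 16.
Hasse bound: |16 − (19+1)| = |-4| = 4 ≤ 2√19 ≈ 8.7178 ✓.


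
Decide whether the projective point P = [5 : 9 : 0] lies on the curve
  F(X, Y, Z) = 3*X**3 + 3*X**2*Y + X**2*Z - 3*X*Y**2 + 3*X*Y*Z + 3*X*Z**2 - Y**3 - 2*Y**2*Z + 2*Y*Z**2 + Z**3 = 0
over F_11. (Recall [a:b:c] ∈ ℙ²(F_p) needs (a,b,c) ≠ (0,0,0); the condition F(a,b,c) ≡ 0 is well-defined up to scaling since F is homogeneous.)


F(5,9,0) ≡ 8 (mod 11); P is NOT on the curve.

Evaluate F(5, 9, 0) term-by-term (mod 11).
  3*X**3 ↦ 3·125·1·1 = 375
  3*X**2*Y ↦ 3·25·9·1 = 675
  X**2*Z ↦ 1·25·1·0 = 0
  -3*X*Y**2 ↦ -3·5·81·1 = -1215
  3*X*Y*Z ↦ 3·5·9·0 = 0
  3*X*Z**2 ↦ 3·5·1·0 = 0
  -Y**3 ↦ -1·1·729·1 = -729
  -2*Y**2*Z ↦ -2·1·81·0 = 0
  2*Y*Z**2 ↦ 2·1·9·0 = 0
  Z**3 ↦ 1·1·1·0 = 0
Sum: F(5, 9, 0) = (375) + (675) + (0) + (-1215) + (0) + (0) + (-729) + (0) + (0) + (0) = -894.
Reducing mod 11: -894 ≡ 8 (mod 11).
Since F(a, b, c) ≡ 8 ≠ 0 (mod 11), P does NOT lie on the curve.


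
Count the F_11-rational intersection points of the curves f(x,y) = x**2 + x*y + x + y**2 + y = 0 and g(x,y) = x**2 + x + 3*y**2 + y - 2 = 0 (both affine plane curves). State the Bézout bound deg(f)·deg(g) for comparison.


Common zeros: {(0, 10), (9, 7)}; count = 2; Bézout bound = 4.

deg(f) = 2, deg(g) = 2, so Bézout bound = 4.
Scan x ∈ F_11. For each x, list the y ∈ F_11 with f(x, y) ≡ 0 and those with g(x, y) ≡ 0 (mod 11); the common zeros in that column are the intersection.
  x = 0: f ≡ 0 at y ∈ {0, 10}; g ≡ 0 at y ∈ {8, 10}; common: {10}.
  x = 1: f ≡ 0 at y ∈ ∅; g ≡ 0 at y ∈ {0, 7}; common: ∅.
  x = 2: f ≡ 0 at y ∈ ∅; g ≡ 0 at y ∈ ∅; common: ∅.
  x = 3: f ≡ 0 at y ∈ {3, 4}; g ≡ 0 at y ∈ ∅; common: ∅.
  x = 4: f ≡ 0 at y ∈ {3}; g ≡ 0 at y ∈ {1, 6}; common: ∅.
  x = 5: f ≡ 0 at y ∈ {7, 9}; g ≡ 0 at y ∈ ∅; common: ∅.
  x = 6: f ≡ 0 at y ∈ ∅; g ≡ 0 at y ∈ {1, 6}; common: ∅.
  x = 7: f ≡ 0 at y ∈ {5, 9}; g ≡ 0 at y ∈ ∅; common: ∅.
  x = 8: f ≡ 0 at y ∈ ∅; g ≡ 0 at y ∈ ∅; common: ∅.
  x = 9: f ≡ 0 at y ∈ {5, 7}; g ≡ 0 at y ∈ {0, 7}; common: {7}.
  x = 10: f ≡ 0 at y ∈ {0}; g ≡ 0 at y ∈ {8, 10}; common: ∅.
Collecting: common zeros = {(0, 10), (9, 7)}, so the count is 2.
Comparison with the Bézout bound: 2 ≤ 4 = deg(f)·deg(g), as expected for curves with no common component (the affine F_11-count falls short of the bound because intersections may lie at infinity, over extension fields, or carry multiplicity).


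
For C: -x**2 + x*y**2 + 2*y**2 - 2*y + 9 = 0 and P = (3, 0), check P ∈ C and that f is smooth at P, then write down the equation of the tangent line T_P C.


Tangent line at P: -6*x - 2*y + 18 = 0.

Step 1: f(3, 0) = 0, so P lies on C.
Step 2: partial derivatives
  f_x(x, y) = -2*x + y**2, f_y(x, y) = 2*x*y + 4*y - 2.
  f_x(P) = -6, f_y(P) = -2 (gradient nonzero, so P is smooth).
Step 3: tangent line at P: -6·(x − 3) + -2·(y − 0) = 0.
Expanding: -6*x - 2*y + 18 = 0.


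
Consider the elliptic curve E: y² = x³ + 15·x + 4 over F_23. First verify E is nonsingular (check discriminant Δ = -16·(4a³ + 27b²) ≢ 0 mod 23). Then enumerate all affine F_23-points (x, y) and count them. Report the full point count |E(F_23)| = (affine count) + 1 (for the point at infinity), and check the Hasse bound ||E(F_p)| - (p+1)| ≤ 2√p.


Affine points = {(0, 2), (0, 21), (4, 6), (4, 17), (10, 2), (10, 21), (12, 7), (12, 16), (13, 2), (13, 21), (15, 4), (15, 19), (16, 4), (16, 19), (19, 8), (19, 15), (20, 1), (20, 22), (21, 9), (21, 14)}; affine count = 20; |E(F_23)| = 21.

Discriminant check: Δ ∝ 4a³ + 27b² = 4·15³ + 27·4² = 4·3375 + 27·16 ≡ 17 (mod 23). Nonzero ⇒ E is nonsingular.
For each x ∈ F_23, compute rhs = x³ + 15·x + 4 mod 23, then count y ∈ F_23 with y² ≡ rhs.
  x = 0: rhs = 4, matching y values: 2, 21 (2 points).
  x = 1: rhs = 20, matching y values: none (0 points).
  x = 2: rhs = 19, matching y values: none (0 points).
  x = 3: rhs = 7, matching y values: none (0 points).
  x = 4: rhs = 13, matching y values: 6, 17 (2 points).
  x = 5: rhs = 20, matching y values: none (0 points).
  x = 6: rhs = 11, matching y values: none (0 points).
  x = 7: rhs = 15, matching y values: none (0 points).
  x = 8: rhs = 15, matching y values: none (0 points).
  x = 9: rhs = 17, matching y values: none (0 points).
  x = 10: rhs = 4, matching y values: 2, 21 (2 points).
  x = 11: rhs = 5, matching y values: none (0 points).
  x = 12: rhs = 3, matching y values: 7, 16 (2 points).
  x = 13: rhs = 4, matching y values: 2, 21 (2 points).
  x = 14: rhs = 14, matching y values: none (0 points).
  x = 15: rhs = 16, matching y values: 4, 19 (2 points).
  x = 16: rhs = 16, matching y values: 4, 19 (2 points).
  x = 17: rhs = 20, matching y values: none (0 points).
  x = 18: rhs = 11, matching y values: none (0 points).
  x = 19: rhs = 18, matching y values: 8, 15 (2 points).
  x = 20: rhs = 1, matching y values: 1, 22 (2 points).
  x = 21: rhs = 12, matching y values: 9, 14 (2 points).
  x = 22: rhs = 11, matching y values: none (0 points).
Total affine count: 20.
Full point count |E(F_23)| = 20 + 1 = 21.
Hasse bound: |21 − (23+1)| = |-3| = 3 ≤ 2√23 ≈ 9.5917 ✓.


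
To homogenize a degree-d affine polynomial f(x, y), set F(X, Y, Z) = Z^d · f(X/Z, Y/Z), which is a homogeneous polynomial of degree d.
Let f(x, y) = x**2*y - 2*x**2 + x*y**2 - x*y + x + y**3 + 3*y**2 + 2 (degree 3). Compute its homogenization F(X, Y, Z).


F(X, Y, Z) = X**2*Y - 2*X**2*Z + X*Y**2 - X*Y*Z + X*Z**2 + Y**3 + 3*Y**2*Z + 2*Z**3

deg(f) = 3.
Substitute x = X/Z, y = Y/Z into f, then multiply by Z^3.
  monomial 1·x^2·y^1 ↦ 1·X^2·Y^1·Z^0.
  monomial -2·x^2·y^0 ↦ -2·X^2·Y^0·Z^1.
  monomial 1·x^1·y^2 ↦ 1·X^1·Y^2·Z^0.
  monomial -1·x^1·y^1 ↦ -1·X^1·Y^1·Z^1.
  monomial 1·x^1·y^0 ↦ 1·X^1·Y^0·Z^2.
  monomial 1·x^0·y^3 ↦ 1·X^0·Y^3·Z^0.
  monomial 3·x^0·y^2 ↦ 3·X^0·Y^2·Z^1.
  monomial 2·x^0·y^0 ↦ 2·X^0·Y^0·Z^3.
Collecting: F(X, Y, Z) = X**2*Y - 2*X**2*Z + X*Y**2 - X*Y*Z + X*Z**2 + Y**3 + 3*Y**2*Z + 2*Z**3.


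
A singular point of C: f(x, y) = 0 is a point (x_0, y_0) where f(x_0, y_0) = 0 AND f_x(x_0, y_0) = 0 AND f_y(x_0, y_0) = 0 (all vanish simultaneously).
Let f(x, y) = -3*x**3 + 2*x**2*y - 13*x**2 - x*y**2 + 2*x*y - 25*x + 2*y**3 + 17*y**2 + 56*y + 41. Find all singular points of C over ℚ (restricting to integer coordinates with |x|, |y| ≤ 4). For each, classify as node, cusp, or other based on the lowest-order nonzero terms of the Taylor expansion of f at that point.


Singular points: {(-2, -3)}; classification: node.

Compute partial derivatives:
  f_x = -9*x**2 + 4*x*y - 26*x - y**2 + 2*y - 25.
  f_y = 2*x**2 - 2*x*y + 2*x + 6*y**2 + 34*y + 56.
Scan x_0 ∈ {−4, ..., 4}. For each x_0, f_y(x_0, y) is a polynomial in y; find its integer roots y ∈ {−4, ..., 4}, then test f_x and f at those candidates.
  x = -4: f_y(-4, y) = 6*y**2 + 42*y + 80; no integer root y with |y| ≤ 4.
  x = -3: f_y(-3, y) = 6*y**2 + 40*y + 68; no integer root y with |y| ≤ 4.
  x = -2: f_y(-2, y) = 6*y**2 + 38*y + 60; vanishes at y ∈ {-3}. (-2, -3): f_x = 0, f = 0 — SINGULAR.
  x = -1: f_y(-1, y) = 6*y**2 + 36*y + 56; no integer root y with |y| ≤ 4.
  x = 0: f_y(0, y) = 6*y**2 + 34*y + 56; no integer root y with |y| ≤ 4.
  x = 1: f_y(1, y) = 6*y**2 + 32*y + 60; no integer root y with |y| ≤ 4.
  x = 2: f_y(2, y) = 6*y**2 + 30*y + 68; no integer root y with |y| ≤ 4.
  x = 3: f_y(3, y) = 6*y**2 + 28*y + 80; no integer root y with |y| ≤ 4.
  x = 4: f_y(4, y) = 6*y**2 + 26*y + 96; no integer root y with |y| ≤ 4.
Only singular point on the grid: (-2, -3).
Classify: substitute x = -2 + u, y = -3 + v and expand: f = -3*u**3 + 2*u**2*v - u**2 - u*v**2 + 2*v**3 + v**2.
No constant or linear terms (consistent with a singular point). Quadratic part: -u**2 + v**2. Cubic part: -3*u**3 + 2*u**2*v - u*v**2 + 2*v**3.
The quadratic part v**2 - u**2 = (v − u)(v + u) splits into two distinct linear factors, so there are two distinct tangent lines y − -3 = ±(x − -2) — this is a node (ordinary double point).
Classification: node.


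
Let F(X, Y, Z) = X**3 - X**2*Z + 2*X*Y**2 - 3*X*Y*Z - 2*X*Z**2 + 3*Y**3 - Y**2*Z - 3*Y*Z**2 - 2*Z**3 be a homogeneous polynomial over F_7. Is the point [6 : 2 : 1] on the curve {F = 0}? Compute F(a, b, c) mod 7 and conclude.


F(6,2,1) ≡ 3 (mod 7); P is NOT on the curve.

Evaluate F(6, 2, 1) term-by-term (mod 7).
  X**3 ↦ 1·216·1·1 = 216
  -X**2*Z ↦ -1·36·1·1 = -36
  2*X*Y**2 ↦ 2·6·4·1 = 48
  -3*X*Y*Z ↦ -3·6·2·1 = -36
  -2*X*Z**2 ↦ -2·6·1·1 = -12
  3*Y**3 ↦ 3·1·8·1 = 24
  -Y**2*Z ↦ -1·1·4·1 = -4
  -3*Y*Z**2 ↦ -3·1·2·1 = -6
  -2*Z**3 ↦ -2·1·1·1 = -2
Sum: F(6, 2, 1) = (216) + (-36) + (48) + (-36) + (-12) + (24) + (-4) + (-6) + (-2) = 192.
Reducing mod 7: 192 ≡ 3 (mod 7).
Since F(a, b, c) ≡ 3 ≠ 0 (mod 7), P does NOT lie on the curve.


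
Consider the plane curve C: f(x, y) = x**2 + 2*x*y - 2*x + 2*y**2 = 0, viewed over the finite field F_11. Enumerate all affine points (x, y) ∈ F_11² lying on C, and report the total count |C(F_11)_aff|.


Affine F_11-points: {(0, 0), (1, 2), (1, 8), (2, 0), (2, 9), (3, 1), (3, 7), (4, 9), (7, 7), (7, 8), (8, 1), (8, 2)}; count = 12.

For each of the 121 pairs (x, y) ∈ F_11², evaluate f(x, y) mod 11. Record the zeros.
  x = 0: [0↦0, 1↦2, 2↦8, 3↦7, 4↦10, 5↦6, 6↦6, 7↦10, 8↦7, 9↦8, 10↦2]  zeros at y ∈ {0}
  x = 1: [0↦10, 1↦3, 2↦0, 3↦1, 4↦6, 5↦4, 6↦6, 7↦1, 8↦0, 9↦3, 10↦10]  zeros at y ∈ {2, 8}
  x = 2: [0↦0, 1↦6, 2↦5, 3↦8, 4↦4, 5↦4, 6↦8, 7↦5, 8↦6, 9↦0, 10↦9]  zeros at y ∈ {0, 9}
  x = 3: [0↦3, 1↦0, 2↦1, 3↦6, 4↦4, 5↦6, 6↦1, 7↦0, 8↦3, 9↦10, 10↦10]  zeros at y ∈ {1, 7}
  x = 4: [0↦8, 1↦7, 2↦10, 3↦6, 4↦6, 5↦10, 6↦7, 7↦8, 8↦2, 9↦0, 10↦2]  zeros at y ∈ {9}
  x = 5: [0↦4, 1↦5, 2↦10, 3↦8, 4↦10, 5↦5, 6↦4, 7↦7, 8↦3, 9↦3, 10↦7]  zeros at y ∈ ∅
  x = 6: [0↦2, 1↦5, 2↦1, 3↦1, 4↦5, 5↦2, 6↦3, 7↦8, 8↦6, 9↦8, 10↦3]  zeros at y ∈ ∅
  x = 7: [0↦2, 1↦7, 2↦5, 3↦7, 4↦2, 5↦1, 6↦4, 7↦0, 8↦0, 9↦4, 10↦1]  zeros at y ∈ {7, 8}
  x = 8: [0↦4, 1↦0, 2↦0, 3↦4, 4↦1, 5↦2, 6↦7, 7↦5, 8↦7, 9↦2, 10↦1]  zeros at y ∈ {1, 2}
  x = 9: [0↦8, 1↦6, 2↦8, 3↦3, 4↦2, 5↦5, 6↦1, 7↦1, 8↦5, 9↦2, 10↦3]  zeros at y ∈ ∅
  x = 10: [0↦3, 1↦3, 2↦7, 3↦4, 4↦5, 5↦10, 6↦8, 7↦10, 8↦5, 9↦4, 10↦7]  zeros at y ∈ ∅
Collecting zeros: affine points = {(0, 0), (1, 2), (1, 8), (2, 0), (2, 9), (3, 1), (3, 7), (4, 9), (7, 7), (7, 8), (8, 1), (8, 2)}.
Total count |C(F_11)_aff| = 12.


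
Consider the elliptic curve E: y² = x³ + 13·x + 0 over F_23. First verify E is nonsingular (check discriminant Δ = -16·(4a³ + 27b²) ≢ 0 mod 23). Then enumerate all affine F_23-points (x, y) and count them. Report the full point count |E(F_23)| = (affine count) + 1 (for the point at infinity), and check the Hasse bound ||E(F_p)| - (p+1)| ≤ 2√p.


Affine points = {(0, 0), (4, 1), (4, 22), (5, 11), (5, 12), (6, 8), (6, 15), (8, 8), (8, 15), (9, 8), (9, 15), (10, 7), (10, 16), (11, 5), (11, 18), (16, 7), (16, 16), (20, 7), (20, 16), (21, 9), (21, 14), (22, 3), (22, 20)}; affine count = 23; |E(F_23)| = 24.

Discriminant check: Δ ∝ 4a³ + 27b² = 4·13³ + 27·0² = 4·2197 + 27·0 ≡ 2 (mod 23). Nonzero ⇒ E is nonsingular.
For each x ∈ F_23, compute rhs = x³ + 13·x + 0 mod 23, then count y ∈ F_23 with y² ≡ rhs.
  x = 0: rhs = 0, matching y values: 0 (1 points).
  x = 1: rhs = 14, matching y values: none (0 points).
  x = 2: rhs = 11, matching y values: none (0 points).
  x = 3: rhs = 20, matching y values: none (0 points).
  x = 4: rhs = 1, matching y values: 1, 22 (2 points).
  x = 5: rhs = 6, matching y values: 11, 12 (2 points).
  x = 6: rhs = 18, matching y values: 8, 15 (2 points).
  x = 7: rhs = 20, matching y values: none (0 points).
  x = 8: rhs = 18, matching y values: 8, 15 (2 points).
  x = 9: rhs = 18, matching y values: 8, 15 (2 points).
  x = 10: rhs = 3, matching y values: 7, 16 (2 points).
  x = 11: rhs = 2, matching y values: 5, 18 (2 points).
  x = 12: rhs = 21, matching y values: none (0 points).
  x = 13: rhs = 20, matching y values: none (0 points).
  x = 14: rhs = 5, matching y values: none (0 points).
  x = 15: rhs = 5, matching y values: none (0 points).
  x = 16: rhs = 3, matching y values: 7, 16 (2 points).
  x = 17: rhs = 5, matching y values: none (0 points).
  x = 18: rhs = 17, matching y values: none (0 points).
  x = 19: rhs = 22, matching y values: none (0 points).
  x = 20: rhs = 3, matching y values: 7, 16 (2 points).
  x = 21: rhs = 12, matching y values: 9, 14 (2 points).
  x = 22: rhs = 9, matching y values: 3, 20 (2 points).
Total affine count: 23.
Full point count |E(F_23)| = 23 + 1 = 24.
Hasse bound: |24 − (23+1)| = |0| = 0 ≤ 2√23 ≈ 9.5917 ✓.


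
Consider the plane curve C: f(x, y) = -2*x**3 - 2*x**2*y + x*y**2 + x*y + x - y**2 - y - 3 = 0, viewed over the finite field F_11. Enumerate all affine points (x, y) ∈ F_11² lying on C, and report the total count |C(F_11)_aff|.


Affine F_11-points: {(0, 5), (1, 9), (4, 3), (5, 7), (5, 10), (6, 0), (6, 9), (7, 0), (7, 8), (8, 1), (8, 10), (9, 0), (10, 10)}; count = 13.

For each of the 121 pairs (x, y) ∈ F_11², evaluate f(x, y) mod 11. Record the zeros.
  x = 0: [0↦8, 1↦6, 2↦2, 3↦7, 4↦10, 5↦0, 6↦10, 7↦7, 8↦2, 9↦6, 10↦8]  zeros at y ∈ {5}
  x = 1: [0↦7, 1↦5, 2↦3, 3↦1, 4↦10, 5↦8, 6↦6, 7↦4, 8↦2, 9↦0, 10↦9]  zeros at y ∈ {9}
  x = 2: [0↦5, 1↦10, 2↦6, 3↦4, 4↦4, 5↦6, 6↦10, 7↦5, 8↦2, 9↦1, 10↦2]  zeros at y ∈ ∅
  x = 3: [0↦1, 1↦9, 2↦10, 3↦4, 4↦2, 5↦4, 6↦10, 7↦9, 8↦1, 9↦8, 10↦8]  zeros at y ∈ ∅
  x = 4: [0↦5, 1↦1, 2↦3, 3↦0, 4↦3, 5↦1, 6↦5, 7↦4, 8↦9, 9↦9, 10↦4]  zeros at y ∈ {3}
  x = 5: [0↦5, 1↦7, 2↦6, 3↦2, 4↦6, 5↦7, 6↦5, 7↦0, 8↦3, 9↦3, 10↦0]  zeros at y ∈ {7, 10}
  x = 6: [0↦0, 1↦4, 2↦7, 3↦9, 4↦10, 5↦10, 6↦9, 7↦7, 8↦4, 9↦0, 10↦6]  zeros at y ∈ {0, 9}
  x = 7: [0↦0, 1↦2, 2↦5, 3↦9, 4↦3, 5↦9, 6↦5, 7↦2, 8↦0, 9↦10, 10↦10]  zeros at y ∈ {0, 8}
  x = 8: [0↦4, 1↦0, 2↦10, 3↦1, 4↦6, 5↦3, 6↦3, 7↦6, 8↦1, 9↦10, 10↦0]  zeros at y ∈ {1, 10}
  x = 9: [0↦0, 1↦8, 2↦10, 3↦6, 4↦7, 5↦2, 6↦2, 7↦7, 8↦6, 9↦10, 10↦8]  zeros at y ∈ {0}
  x = 10: [0↦9, 1↦3, 2↦4, 3↦1, 4↦5, 5↦5, 6↦1, 7↦4, 8↦3, 9↦9, 10↦0]  zeros at y ∈ {10}
Collecting zeros: affine points = {(0, 5), (1, 9), (4, 3), (5, 7), (5, 10), (6, 0), (6, 9), (7, 0), (7, 8), (8, 1), (8, 10), (9, 0), (10, 10)}.
Total count |C(F_11)_aff| = 13.


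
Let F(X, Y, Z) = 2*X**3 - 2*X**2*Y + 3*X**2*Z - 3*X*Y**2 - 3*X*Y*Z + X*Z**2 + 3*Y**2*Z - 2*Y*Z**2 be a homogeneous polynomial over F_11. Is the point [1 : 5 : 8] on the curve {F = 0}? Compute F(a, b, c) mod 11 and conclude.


F(1,5,8) ≡ 10 (mod 11); P is NOT on the curve.

Evaluate F(1, 5, 8) term-by-term (mod 11).
  2*X**3 ↦ 2·1·1·1 = 2
  -2*X**2*Y ↦ -2·1·5·1 = -10
  3*X**2*Z ↦ 3·1·1·8 = 24
  -3*X*Y**2 ↦ -3·1·25·1 = -75
  -3*X*Y*Z ↦ -3·1·5·8 = -120
  X*Z**2 ↦ 1·1·1·64 = 64
  3*Y**2*Z ↦ 3·1·25·8 = 600
  -2*Y*Z**2 ↦ -2·1·5·64 = -640
Sum: F(1, 5, 8) = (2) + (-10) + (24) + (-75) + (-120) + (64) + (600) + (-640) = -155.
Reducing mod 11: -155 ≡ 10 (mod 11).
Since F(a, b, c) ≡ 10 ≠ 0 (mod 11), P does NOT lie on the curve.


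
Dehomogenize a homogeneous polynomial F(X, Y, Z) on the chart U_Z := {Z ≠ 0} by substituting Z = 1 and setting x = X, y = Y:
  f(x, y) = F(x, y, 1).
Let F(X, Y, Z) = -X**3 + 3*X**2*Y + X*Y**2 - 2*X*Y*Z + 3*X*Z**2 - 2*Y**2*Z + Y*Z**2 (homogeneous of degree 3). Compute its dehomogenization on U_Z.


f(x, y) = -x**3 + 3*x**2*y + x*y**2 - 2*x*y + 3*x - 2*y**2 + y

On U_Z we set Z = 1. Each monomial c·X^i·Y^j·Z^k in F becomes c·x^i·y^j·1^k = c·x^i·y^j.
Substituting Z = 1: F(X, Y, 1) = -x**3 + 3*x**2*y + x*y**2 - 2*x*y + 3*x - 2*y**2 + y.
Note: deg(f) ≤ deg(F) = 3; strict inequality happens when F is divisible by Z (lost terms).


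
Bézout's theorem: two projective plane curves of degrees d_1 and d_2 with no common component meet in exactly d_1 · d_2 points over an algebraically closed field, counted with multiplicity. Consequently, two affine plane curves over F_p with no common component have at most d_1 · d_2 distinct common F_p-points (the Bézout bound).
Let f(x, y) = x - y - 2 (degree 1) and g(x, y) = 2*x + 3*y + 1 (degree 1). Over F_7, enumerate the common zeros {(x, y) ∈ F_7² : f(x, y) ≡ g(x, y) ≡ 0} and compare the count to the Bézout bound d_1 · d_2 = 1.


Common zeros: {(1, 6)}; count = 1; Bézout bound = 1.

deg(f) = 1, deg(g) = 1, so Bézout bound = 1.
Scan x ∈ F_7. For each x, list the y ∈ F_7 with f(x, y) ≡ 0 and those with g(x, y) ≡ 0 (mod 7); the common zeros in that column are the intersection.
  x = 0: f ≡ 0 at y ∈ {5}; g ≡ 0 at y ∈ {2}; common: ∅.
  x = 1: f ≡ 0 at y ∈ {6}; g ≡ 0 at y ∈ {6}; common: {6}.
  x = 2: f ≡ 0 at y ∈ {0}; g ≡ 0 at y ∈ {3}; common: ∅.
  x = 3: f ≡ 0 at y ∈ {1}; g ≡ 0 at y ∈ {0}; common: ∅.
  x = 4: f ≡ 0 at y ∈ {2}; g ≡ 0 at y ∈ {4}; common: ∅.
  x = 5: f ≡ 0 at y ∈ {3}; g ≡ 0 at y ∈ {1}; common: ∅.
  x = 6: f ≡ 0 at y ∈ {4}; g ≡ 0 at y ∈ {5}; common: ∅.
Collecting: common zeros = {(1, 6)}, so the count is 1.
Comparison with the Bézout bound: 1 ≤ 1 = deg(f)·deg(g), as expected for curves with no common component (the bound is attained).


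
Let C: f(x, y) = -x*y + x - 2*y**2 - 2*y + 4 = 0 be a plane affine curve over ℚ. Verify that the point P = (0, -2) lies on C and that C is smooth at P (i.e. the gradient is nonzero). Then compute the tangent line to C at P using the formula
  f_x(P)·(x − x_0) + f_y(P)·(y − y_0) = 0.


Tangent line at P: 3*x + 6*y + 12 = 0.

Step 1: f(0, -2) = 0, so P lies on C.
Step 2: partial derivatives
  f_x(x, y) = 1 - y, f_y(x, y) = -x - 4*y - 2.
  f_x(P) = 3, f_y(P) = 6 (gradient nonzero, so P is smooth).
Step 3: tangent line at P: 3·(x − 0) + 6·(y − -2) = 0.
Expanding: 3*x + 6*y + 12 = 0.


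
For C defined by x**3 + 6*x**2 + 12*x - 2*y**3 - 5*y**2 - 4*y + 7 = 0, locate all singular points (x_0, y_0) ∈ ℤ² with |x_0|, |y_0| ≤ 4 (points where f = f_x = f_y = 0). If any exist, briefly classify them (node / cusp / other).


Singular points: {(-2, -1)}; classification: cusp.

Compute partial derivatives:
  f_x = 3*x**2 + 12*x + 12.
  f_y = -6*y**2 - 10*y - 4.
Scan x_0 ∈ {−4, ..., 4}. For each x_0, f_y(x_0, y) is a polynomial in y; find its integer roots y ∈ {−4, ..., 4}, then test f_x and f at those candidates.
  x = -4: f_y(-4, y) = -6*y**2 - 10*y - 4; vanishes at y ∈ {-1}. (-4, -1): f_x = 12 ≠ 0.
  x = -3: f_y(-3, y) = -6*y**2 - 10*y - 4; vanishes at y ∈ {-1}. (-3, -1): f_x = 3 ≠ 0.
  x = -2: f_y(-2, y) = -6*y**2 - 10*y - 4; vanishes at y ∈ {-1}. (-2, -1): f_x = 0, f = 0 — SINGULAR.
  x = -1: f_y(-1, y) = -6*y**2 - 10*y - 4; vanishes at y ∈ {-1}. (-1, -1): f_x = 3 ≠ 0.
  x = 0: f_y(0, y) = -6*y**2 - 10*y - 4; vanishes at y ∈ {-1}. (0, -1): f_x = 12 ≠ 0.
  x = 1: f_y(1, y) = -6*y**2 - 10*y - 4; vanishes at y ∈ {-1}. (1, -1): f_x = 27 ≠ 0.
  x = 2: f_y(2, y) = -6*y**2 - 10*y - 4; vanishes at y ∈ {-1}. (2, -1): f_x = 48 ≠ 0.
  x = 3: f_y(3, y) = -6*y**2 - 10*y - 4; vanishes at y ∈ {-1}. (3, -1): f_x = 75 ≠ 0.
  x = 4: f_y(4, y) = -6*y**2 - 10*y - 4; vanishes at y ∈ {-1}. (4, -1): f_x = 108 ≠ 0.
Only singular point on the grid: (-2, -1).
Classify: substitute x = -2 + u, y = -1 + v and expand: f = u**3 - 2*v**3 + v**2.
No constant or linear terms (consistent with a singular point). Quadratic part: v**2. Cubic part: u**3 - 2*v**3.
The quadratic part v**2 is a perfect square, so there is a single (double) tangent line v = 0, i.e. y = -1. Restricting the cubic part to that line (v = 0) leaves u**3 ≠ 0, so f is not divisible by v and the branch is v² ≈ -u**3 to lowest order — this is a cusp.
Classification: cusp.


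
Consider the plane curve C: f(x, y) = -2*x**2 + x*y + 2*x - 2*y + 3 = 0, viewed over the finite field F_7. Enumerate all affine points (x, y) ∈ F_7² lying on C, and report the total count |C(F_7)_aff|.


Affine F_7-points: {(0, 5), (1, 3), (3, 2), (4, 0), (5, 3), (6, 2)}; count = 6.

For each of the 49 pairs (x, y) ∈ F_7², evaluate f(x, y) mod 7. Record the zeros.
  x = 0: [0↦3, 1↦1, 2↦6, 3↦4, 4↦2, 5↦0, 6↦5]  zeros at y ∈ {5}
  x = 1: [0↦3, 1↦2, 2↦1, 3↦0, 4↦6, 5↦5, 6↦4]  zeros at y ∈ {3}
  x = 2: [0↦6, 1↦6, 2↦6, 3↦6, 4↦6, 5↦6, 6↦6]  zeros at y ∈ ∅
  x = 3: [0↦5, 1↦6, 2↦0, 3↦1, 4↦2, 5↦3, 6↦4]  zeros at y ∈ {2}
  x = 4: [0↦0, 1↦2, 2↦4, 3↦6, 4↦1, 5↦3, 6↦5]  zeros at y ∈ {0}
  x = 5: [0↦5, 1↦1, 2↦4, 3↦0, 4↦3, 5↦6, 6↦2]  zeros at y ∈ {3}
  x = 6: [0↦6, 1↦3, 2↦0, 3↦4, 4↦1, 5↦5, 6↦2]  zeros at y ∈ {2}
Collecting zeros: affine points = {(0, 5), (1, 3), (3, 2), (4, 0), (5, 3), (6, 2)}.
Total count |C(F_7)_aff| = 6.


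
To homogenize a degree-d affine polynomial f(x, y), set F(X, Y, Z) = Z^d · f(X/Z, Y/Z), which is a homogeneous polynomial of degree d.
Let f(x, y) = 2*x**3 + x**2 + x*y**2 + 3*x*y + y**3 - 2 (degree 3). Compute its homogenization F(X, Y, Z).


F(X, Y, Z) = 2*X**3 + X**2*Z + X*Y**2 + 3*X*Y*Z + Y**3 - 2*Z**3

deg(f) = 3.
Substitute x = X/Z, y = Y/Z into f, then multiply by Z^3.
  monomial 2·x^3·y^0 ↦ 2·X^3·Y^0·Z^0.
  monomial 1·x^2·y^0 ↦ 1·X^2·Y^0·Z^1.
  monomial 1·x^1·y^2 ↦ 1·X^1·Y^2·Z^0.
  monomial 3·x^1·y^1 ↦ 3·X^1·Y^1·Z^1.
  monomial 1·x^0·y^3 ↦ 1·X^0·Y^3·Z^0.
  monomial -2·x^0·y^0 ↦ -2·X^0·Y^0·Z^3.
Collecting: F(X, Y, Z) = 2*X**3 + X**2*Z + X*Y**2 + 3*X*Y*Z + Y**3 - 2*Z**3.


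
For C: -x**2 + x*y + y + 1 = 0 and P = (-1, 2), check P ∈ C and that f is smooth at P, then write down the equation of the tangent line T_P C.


Tangent line at P: 4*x + 4 = 0.

Step 1: f(-1, 2) = 0, so P lies on C.
Step 2: partial derivatives
  f_x(x, y) = -2*x + y, f_y(x, y) = x + 1.
  f_x(P) = 4, f_y(P) = 0 (gradient nonzero, so P is smooth).
Step 3: tangent line at P: 4·(x − -1) + 0·(y − 2) = 0.
Expanding: 4*x + 4 = 0.


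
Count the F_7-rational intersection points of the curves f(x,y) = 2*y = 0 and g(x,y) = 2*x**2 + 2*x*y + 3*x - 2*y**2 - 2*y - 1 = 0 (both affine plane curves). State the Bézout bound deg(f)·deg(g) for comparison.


Common zeros: ∅; count = 0; Bézout bound = 2.

deg(f) = 1, deg(g) = 2, so Bézout bound = 2.
Scan x ∈ F_7. For each x, list the y ∈ F_7 with f(x, y) ≡ 0 and those with g(x, y) ≡ 0 (mod 7); the common zeros in that column are the intersection.
  x = 0: f ≡ 0 at y ∈ {0}; g ≡ 0 at y ∈ ∅; common: ∅.
  x = 1: f ≡ 0 at y ∈ {0}; g ≡ 0 at y ∈ {3, 4}; common: ∅.
  x = 2: f ≡ 0 at y ∈ {0}; g ≡ 0 at y ∈ ∅; common: ∅.
  x = 3: f ≡ 0 at y ∈ {0}; g ≡ 0 at y ∈ {1}; common: ∅.
  x = 4: f ≡ 0 at y ∈ {0}; g ≡ 0 at y ∈ {4, 6}; common: ∅.
  x = 5: f ≡ 0 at y ∈ {0}; g ≡ 0 at y ∈ {1, 3}; common: ∅.
  x = 6: f ≡ 0 at y ∈ {0}; g ≡ 0 at y ∈ {6}; common: ∅.
Collecting: common zeros = ∅, so the count is 0.
Comparison with the Bézout bound: 0 ≤ 2 = deg(f)·deg(g), as expected for curves with no common component (the affine F_7-count falls short of the bound because intersections may lie at infinity, over extension fields, or carry multiplicity).
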